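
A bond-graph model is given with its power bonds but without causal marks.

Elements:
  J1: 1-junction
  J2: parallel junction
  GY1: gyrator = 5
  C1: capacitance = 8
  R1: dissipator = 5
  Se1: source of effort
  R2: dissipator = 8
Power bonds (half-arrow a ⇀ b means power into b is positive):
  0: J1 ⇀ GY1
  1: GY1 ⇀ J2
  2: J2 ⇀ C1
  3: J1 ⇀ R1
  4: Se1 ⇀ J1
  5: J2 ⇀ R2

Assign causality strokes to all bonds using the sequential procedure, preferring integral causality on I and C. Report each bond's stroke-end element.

β4 stroke→J1  (source Se1 imposes e)
β2 stroke→J2  (prefer integral on C1)
β1 stroke→GY1  (0-jn J2 has e-setter on 2)
β5 stroke→R2  (0-jn J2 has e-setter on 2)
β0 stroke→GY1  (GY1: gyrator matches bond 1)
β3 stroke→J1  (1-jn J1 has f-setter on 0)

#0 stroke at GY1
#1 stroke at GY1
#2 stroke at J2
#3 stroke at J1
#4 stroke at J1
#5 stroke at R2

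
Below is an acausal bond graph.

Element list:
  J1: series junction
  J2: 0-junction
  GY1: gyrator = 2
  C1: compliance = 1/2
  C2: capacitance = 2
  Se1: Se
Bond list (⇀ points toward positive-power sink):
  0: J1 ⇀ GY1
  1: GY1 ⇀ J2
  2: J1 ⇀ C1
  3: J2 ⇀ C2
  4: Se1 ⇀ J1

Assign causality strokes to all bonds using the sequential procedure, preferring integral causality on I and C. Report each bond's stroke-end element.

#0 stroke at GY1
#1 stroke at GY1
#2 stroke at J1
#3 stroke at J2
#4 stroke at J1

b4 stroke→J1  (Se1 (Se) sets effort on bond)
b2 stroke→J1  (C1: C, integral causality)
b0 stroke→GY1  (closing 1-jn rule on J1)
b1 stroke→GY1  (GY1 both-in/both-out from 0)
b3 stroke→J2  (J2 needs exactly one e-in)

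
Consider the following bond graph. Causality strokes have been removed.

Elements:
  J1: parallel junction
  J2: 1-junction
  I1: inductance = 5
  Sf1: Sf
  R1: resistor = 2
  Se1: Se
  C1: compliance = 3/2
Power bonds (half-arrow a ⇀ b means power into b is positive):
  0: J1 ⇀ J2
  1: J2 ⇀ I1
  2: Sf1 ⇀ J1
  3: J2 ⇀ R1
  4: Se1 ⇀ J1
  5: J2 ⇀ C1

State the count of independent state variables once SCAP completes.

2  (C1, I1 all integral)

#2 |Sf1  (Sf1: flow source, stroke at near end)
#4 |J1  (source Se1 imposes e)
#0 |J2  (J1 effort already set via bond 4)
#1 |I1  (prefer integral on I1)
#3 |J2  (J2 flow already set via bond 1)
#5 |J2  (common-f at J2 fixed by 1)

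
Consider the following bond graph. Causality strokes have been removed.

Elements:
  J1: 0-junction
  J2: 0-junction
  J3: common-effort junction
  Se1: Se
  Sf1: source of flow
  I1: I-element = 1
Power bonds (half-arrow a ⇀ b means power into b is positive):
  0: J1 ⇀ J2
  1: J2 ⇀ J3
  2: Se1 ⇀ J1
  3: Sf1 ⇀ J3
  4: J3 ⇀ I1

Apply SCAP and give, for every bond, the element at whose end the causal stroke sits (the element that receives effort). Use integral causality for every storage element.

β2 |J1  (source Se1 imposes e)
β3 |Sf1  (Sf1 (Sf) sets flow on bond)
β0 |J2  (common-e at J1 fixed by 2)
β1 |J3  (common-e at J2 fixed by 0)
β4 |I1  (0-jn J3 has e-setter on 1)

b0 stroke→J2
b1 stroke→J3
b2 stroke→J1
b3 stroke→Sf1
b4 stroke→I1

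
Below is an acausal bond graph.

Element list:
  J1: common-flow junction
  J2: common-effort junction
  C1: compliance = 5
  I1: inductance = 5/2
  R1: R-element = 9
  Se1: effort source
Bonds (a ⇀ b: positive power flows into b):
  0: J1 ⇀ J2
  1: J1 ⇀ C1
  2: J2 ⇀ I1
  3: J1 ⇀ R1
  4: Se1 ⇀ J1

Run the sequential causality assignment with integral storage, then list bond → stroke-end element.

#4 |J1  (source Se1 imposes e)
#1 |J1  (prefer integral on C1)
#2 |I1  (prefer integral on I1)
#0 |J2  (J2 needs exactly one e-in)
#3 |J1  (J1 flow already set via bond 0)

bond 0 stroke→J2
bond 1 stroke→J1
bond 2 stroke→I1
bond 3 stroke→J1
bond 4 stroke→J1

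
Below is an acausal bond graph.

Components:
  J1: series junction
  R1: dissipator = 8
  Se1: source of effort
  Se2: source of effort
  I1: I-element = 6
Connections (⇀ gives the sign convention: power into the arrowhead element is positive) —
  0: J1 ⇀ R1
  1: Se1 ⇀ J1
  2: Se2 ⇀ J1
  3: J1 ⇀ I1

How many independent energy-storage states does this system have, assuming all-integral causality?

bond 1 →J1  (Se1 fixes effort; stroke away)
bond 2 →J1  (Se2 fixes effort; stroke away)
bond 3 →I1  (I1: I, integral causality)
bond 0 →J1  (J1: bond 3 brought flow, rest push out)

1  (I1 all integral)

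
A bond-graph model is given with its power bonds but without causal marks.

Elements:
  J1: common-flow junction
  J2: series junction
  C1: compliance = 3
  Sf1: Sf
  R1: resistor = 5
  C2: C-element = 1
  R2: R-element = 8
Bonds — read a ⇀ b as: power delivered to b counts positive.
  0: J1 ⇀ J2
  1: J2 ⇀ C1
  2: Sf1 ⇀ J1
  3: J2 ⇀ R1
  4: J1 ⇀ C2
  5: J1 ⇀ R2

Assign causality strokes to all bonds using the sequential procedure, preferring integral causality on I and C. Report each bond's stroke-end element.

b0 stroke→J1
b1 stroke→J2
b2 stroke→Sf1
b3 stroke→J2
b4 stroke→J1
b5 stroke→J1

β2 →Sf1  (Sf1 (Sf) sets flow on bond)
β0 →J1  (common-f at J1 fixed by 2)
β4 →J1  (1-jn J1 has f-setter on 2)
β5 →J1  (J1 flow already set via bond 2)
β1 →J2  (J2: bond 0 brought flow, rest push out)
β3 →J2  (J2: bond 0 brought flow, rest push out)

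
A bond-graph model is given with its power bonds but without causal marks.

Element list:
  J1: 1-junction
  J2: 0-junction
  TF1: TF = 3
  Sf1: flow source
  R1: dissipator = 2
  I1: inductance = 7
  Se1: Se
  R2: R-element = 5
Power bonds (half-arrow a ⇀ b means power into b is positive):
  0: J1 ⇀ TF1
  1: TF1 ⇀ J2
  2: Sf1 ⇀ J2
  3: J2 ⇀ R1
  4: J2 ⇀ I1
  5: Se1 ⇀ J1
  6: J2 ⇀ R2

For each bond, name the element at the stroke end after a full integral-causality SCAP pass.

bond 2 stroke at Sf1  (Sf1 (Sf) sets flow on bond)
bond 5 stroke at J1  (source Se1 imposes e)
bond 0 stroke at TF1  (J1: last free bond brings flow in)
bond 1 stroke at J2  (through TF1, causality passes straight; one stroke at TF1)
bond 3 stroke at R1  (J2 effort already set via bond 1)
bond 4 stroke at I1  (common-e at J2 fixed by 1)
bond 6 stroke at R2  (J2 effort already set via bond 1)

b0 stroke at TF1
b1 stroke at J2
b2 stroke at Sf1
b3 stroke at R1
b4 stroke at I1
b5 stroke at J1
b6 stroke at R2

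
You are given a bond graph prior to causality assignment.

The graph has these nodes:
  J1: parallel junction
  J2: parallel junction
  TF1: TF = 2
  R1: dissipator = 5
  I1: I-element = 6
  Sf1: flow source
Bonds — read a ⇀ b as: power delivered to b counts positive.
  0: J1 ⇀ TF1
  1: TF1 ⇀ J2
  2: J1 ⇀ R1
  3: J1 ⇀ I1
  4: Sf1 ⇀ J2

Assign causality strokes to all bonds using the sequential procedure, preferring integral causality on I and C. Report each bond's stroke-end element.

β4 stroke→Sf1  (Sf1: flow source, stroke at near end)
β1 stroke→J2  (J2: last free bond brings effort in)
β0 stroke→TF1  (through TF1, causality passes straight; one stroke at TF1)
β3 stroke→I1  (I1 integral (f out))
β2 stroke→J1  (J1 needs exactly one e-in)

β0 |TF1
β1 |J2
β2 |J1
β3 |I1
β4 |Sf1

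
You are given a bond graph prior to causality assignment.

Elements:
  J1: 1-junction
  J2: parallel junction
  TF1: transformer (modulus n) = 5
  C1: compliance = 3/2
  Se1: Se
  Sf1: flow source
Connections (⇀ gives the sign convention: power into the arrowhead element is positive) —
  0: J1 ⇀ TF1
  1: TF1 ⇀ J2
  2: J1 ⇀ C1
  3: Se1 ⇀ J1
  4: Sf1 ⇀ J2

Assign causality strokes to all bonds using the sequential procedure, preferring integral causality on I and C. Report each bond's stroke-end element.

#0 |TF1
#1 |J2
#2 |J1
#3 |J1
#4 |Sf1

bond 3 →J1  (Se1: effort source, stroke at far end)
bond 4 →Sf1  (Sf1 fixes flow; stroke at Sf1)
bond 1 →J2  (closing 0-jn rule on J2)
bond 0 →TF1  (TF TF1: opposite of bond 1)
bond 2 →J1  (J1: bond 0 brought flow, rest push out)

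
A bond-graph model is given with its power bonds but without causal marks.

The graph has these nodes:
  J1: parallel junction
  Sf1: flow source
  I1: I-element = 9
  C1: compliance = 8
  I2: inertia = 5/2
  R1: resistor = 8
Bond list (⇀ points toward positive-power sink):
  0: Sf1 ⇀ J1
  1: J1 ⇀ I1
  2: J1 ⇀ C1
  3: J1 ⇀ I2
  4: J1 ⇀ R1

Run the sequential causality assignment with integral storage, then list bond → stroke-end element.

b0 stroke at Sf1  (source Sf1 imposes f)
b1 stroke at I1  (prefer integral on I1)
b2 stroke at J1  (C1: C, integral causality)
b3 stroke at I2  (common-e at J1 fixed by 2)
b4 stroke at R1  (common-e at J1 fixed by 2)

β0 stroke at Sf1
β1 stroke at I1
β2 stroke at J1
β3 stroke at I2
β4 stroke at R1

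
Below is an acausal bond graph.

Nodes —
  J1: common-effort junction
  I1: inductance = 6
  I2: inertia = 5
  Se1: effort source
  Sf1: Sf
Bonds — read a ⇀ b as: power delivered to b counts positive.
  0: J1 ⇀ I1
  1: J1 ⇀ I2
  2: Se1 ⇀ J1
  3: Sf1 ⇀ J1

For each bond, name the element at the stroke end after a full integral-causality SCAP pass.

#0 |I1
#1 |I2
#2 |J1
#3 |Sf1

b2 |J1  (Se1: effort source, stroke at far end)
b3 |Sf1  (Sf1: flow source, stroke at near end)
b0 |I1  (J1 effort already set via bond 2)
b1 |I2  (0-jn J1 has e-setter on 2)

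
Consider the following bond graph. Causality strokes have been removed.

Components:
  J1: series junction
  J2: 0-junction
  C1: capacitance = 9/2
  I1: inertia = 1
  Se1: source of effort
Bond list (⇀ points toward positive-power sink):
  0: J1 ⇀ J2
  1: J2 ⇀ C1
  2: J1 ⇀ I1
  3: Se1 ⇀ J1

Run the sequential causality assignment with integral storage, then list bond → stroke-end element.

#3 →J1  (Se1 (Se) sets effort on bond)
#1 →J2  (C1 outputs effort q/C1)
#0 →J1  (J2: bond 1 brought effort, rest push out)
#2 →I1  (closing 1-jn rule on J1)

β0 →J1
β1 →J2
β2 →I1
β3 →J1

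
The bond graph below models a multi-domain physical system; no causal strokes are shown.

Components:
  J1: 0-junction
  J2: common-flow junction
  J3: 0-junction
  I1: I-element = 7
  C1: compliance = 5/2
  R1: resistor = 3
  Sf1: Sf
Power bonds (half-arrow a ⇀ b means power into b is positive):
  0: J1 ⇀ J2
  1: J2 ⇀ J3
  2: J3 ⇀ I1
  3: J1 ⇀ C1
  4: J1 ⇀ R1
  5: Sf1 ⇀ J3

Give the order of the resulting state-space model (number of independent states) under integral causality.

#5 →Sf1  (source Sf1 imposes f)
#2 →I1  (prefer integral on I1)
#1 →J3  (only one effort-in slot at J3)
#0 →J2  (common-f at J2 fixed by 1)
#3 →J1  (C1: C, integral causality)
#4 →R1  (J1: bond 3 brought effort, rest push out)

2  (C1, I1 all integral)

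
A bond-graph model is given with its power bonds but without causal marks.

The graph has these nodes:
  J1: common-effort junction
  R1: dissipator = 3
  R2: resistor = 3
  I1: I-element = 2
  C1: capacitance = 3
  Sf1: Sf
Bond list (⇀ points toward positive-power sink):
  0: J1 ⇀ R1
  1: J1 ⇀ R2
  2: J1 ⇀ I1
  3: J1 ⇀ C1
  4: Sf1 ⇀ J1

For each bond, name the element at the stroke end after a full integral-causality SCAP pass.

b4 |Sf1  (Sf1 (Sf) sets flow on bond)
b2 |I1  (prefer integral on I1)
b3 |J1  (C1 integral (e out))
b0 |R1  (J1 effort already set via bond 3)
b1 |R2  (0-jn J1 has e-setter on 3)

b0 |R1
b1 |R2
b2 |I1
b3 |J1
b4 |Sf1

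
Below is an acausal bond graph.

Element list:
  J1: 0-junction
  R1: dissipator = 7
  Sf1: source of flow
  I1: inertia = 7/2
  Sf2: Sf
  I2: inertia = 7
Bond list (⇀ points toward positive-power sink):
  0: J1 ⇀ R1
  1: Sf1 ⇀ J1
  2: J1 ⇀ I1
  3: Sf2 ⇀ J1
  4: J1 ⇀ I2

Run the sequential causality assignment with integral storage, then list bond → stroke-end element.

bond 0 stroke→J1
bond 1 stroke→Sf1
bond 2 stroke→I1
bond 3 stroke→Sf2
bond 4 stroke→I2

#1 →Sf1  (Sf1 (Sf) sets flow on bond)
#3 →Sf2  (Sf2 fixes flow; stroke at Sf2)
#2 →I1  (I1 integral (f out))
#4 →I2  (I2: I, integral causality)
#0 →J1  (J1 needs exactly one e-in)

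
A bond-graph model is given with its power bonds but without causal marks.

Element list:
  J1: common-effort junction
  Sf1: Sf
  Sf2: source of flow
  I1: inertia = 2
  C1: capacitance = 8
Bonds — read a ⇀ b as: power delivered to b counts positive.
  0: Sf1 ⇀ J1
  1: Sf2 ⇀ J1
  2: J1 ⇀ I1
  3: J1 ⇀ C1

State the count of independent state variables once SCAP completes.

2  (C1, I1 all integral)

#0 stroke at Sf1  (Sf1 fixes flow; stroke at Sf1)
#1 stroke at Sf2  (source Sf2 imposes f)
#2 stroke at I1  (I1 outputs flow p/I1)
#3 stroke at J1  (only one effort-in slot at J1)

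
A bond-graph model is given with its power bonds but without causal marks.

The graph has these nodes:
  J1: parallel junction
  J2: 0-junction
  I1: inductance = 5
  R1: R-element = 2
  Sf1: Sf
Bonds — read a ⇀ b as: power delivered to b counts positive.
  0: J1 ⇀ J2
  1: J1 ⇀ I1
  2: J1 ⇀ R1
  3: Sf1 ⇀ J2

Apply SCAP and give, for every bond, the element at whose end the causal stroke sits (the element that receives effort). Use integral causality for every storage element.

bond 3 |Sf1  (source Sf1 imposes f)
bond 0 |J2  (only one effort-in slot at J2)
bond 1 |I1  (I1 outputs flow p/I1)
bond 2 |J1  (closing 0-jn rule on J1)

β0 stroke at J2
β1 stroke at I1
β2 stroke at J1
β3 stroke at Sf1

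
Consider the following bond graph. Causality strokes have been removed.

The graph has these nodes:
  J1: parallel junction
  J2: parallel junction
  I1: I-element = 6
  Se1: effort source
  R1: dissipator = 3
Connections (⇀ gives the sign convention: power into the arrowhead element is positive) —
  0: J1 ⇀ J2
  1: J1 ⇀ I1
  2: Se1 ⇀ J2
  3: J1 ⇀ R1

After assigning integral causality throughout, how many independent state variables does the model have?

1  (I1 all integral)

#2 →J2  (source Se1 imposes e)
#0 →J1  (common-e at J2 fixed by 2)
#1 →I1  (0-jn J1 has e-setter on 0)
#3 →R1  (0-jn J1 has e-setter on 0)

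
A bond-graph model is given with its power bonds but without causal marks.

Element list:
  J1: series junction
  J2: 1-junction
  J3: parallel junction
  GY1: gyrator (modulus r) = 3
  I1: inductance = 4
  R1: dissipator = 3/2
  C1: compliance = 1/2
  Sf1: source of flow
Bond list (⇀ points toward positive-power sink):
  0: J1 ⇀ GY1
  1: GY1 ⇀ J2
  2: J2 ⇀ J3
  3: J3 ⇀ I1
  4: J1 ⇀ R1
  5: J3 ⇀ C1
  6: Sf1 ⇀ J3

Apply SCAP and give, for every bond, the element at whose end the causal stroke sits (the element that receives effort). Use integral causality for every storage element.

bond 6 |Sf1  (Sf1 (Sf) sets flow on bond)
bond 3 |I1  (I1: I, integral causality)
bond 5 |J3  (C1 integral (e out))
bond 2 |J2  (0-jn J3 has e-setter on 5)
bond 1 |GY1  (J2: last free bond brings flow in)
bond 0 |GY1  (through GY1, causality inverts; strokes same side of GY1)
bond 4 |J1  (common-f at J1 fixed by 0)

#0 stroke at GY1
#1 stroke at GY1
#2 stroke at J2
#3 stroke at I1
#4 stroke at J1
#5 stroke at J3
#6 stroke at Sf1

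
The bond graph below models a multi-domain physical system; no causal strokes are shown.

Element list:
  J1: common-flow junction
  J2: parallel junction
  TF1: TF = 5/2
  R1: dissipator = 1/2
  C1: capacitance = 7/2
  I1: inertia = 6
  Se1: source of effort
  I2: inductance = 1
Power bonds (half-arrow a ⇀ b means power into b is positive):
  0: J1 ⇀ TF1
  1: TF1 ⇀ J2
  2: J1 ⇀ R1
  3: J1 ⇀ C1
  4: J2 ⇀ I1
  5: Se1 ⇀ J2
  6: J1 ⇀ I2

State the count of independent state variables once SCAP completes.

β5 stroke→J2  (Se1 fixes effort; stroke away)
β1 stroke→TF1  (J2 effort already set via bond 5)
β4 stroke→I1  (J2 effort already set via bond 5)
β0 stroke→J1  (TF TF1: opposite of bond 1)
β3 stroke→J1  (C1 outputs effort q/C1)
β6 stroke→I2  (I2 outputs flow p/I2)
β2 stroke→J1  (J1 flow already set via bond 6)

3  (C1, I1, I2 all integral)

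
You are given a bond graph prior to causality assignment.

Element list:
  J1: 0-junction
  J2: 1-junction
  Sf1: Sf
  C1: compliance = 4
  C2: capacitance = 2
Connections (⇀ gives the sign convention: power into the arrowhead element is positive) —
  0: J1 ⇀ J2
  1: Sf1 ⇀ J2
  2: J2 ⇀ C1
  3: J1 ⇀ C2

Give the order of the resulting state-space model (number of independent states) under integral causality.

b1 stroke→Sf1  (Sf1: flow source, stroke at near end)
b0 stroke→J2  (J2: bond 1 brought flow, rest push out)
b2 stroke→J2  (common-f at J2 fixed by 1)
b3 stroke→J1  (only one effort-in slot at J1)

2  (C1, C2 all integral)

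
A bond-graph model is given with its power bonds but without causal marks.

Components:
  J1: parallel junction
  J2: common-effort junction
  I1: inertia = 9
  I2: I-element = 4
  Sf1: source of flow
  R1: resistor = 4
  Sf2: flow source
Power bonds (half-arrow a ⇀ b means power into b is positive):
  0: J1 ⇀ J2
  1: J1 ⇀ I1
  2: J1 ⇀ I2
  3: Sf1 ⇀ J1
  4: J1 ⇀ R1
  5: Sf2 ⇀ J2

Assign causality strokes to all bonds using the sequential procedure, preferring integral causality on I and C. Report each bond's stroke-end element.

bond 0 stroke→J2
bond 1 stroke→I1
bond 2 stroke→I2
bond 3 stroke→Sf1
bond 4 stroke→J1
bond 5 stroke→Sf2

β3 |Sf1  (Sf1 (Sf) sets flow on bond)
β5 |Sf2  (Sf2 (Sf) sets flow on bond)
β0 |J2  (J2: last free bond brings effort in)
β1 |I1  (I1: I, integral causality)
β2 |I2  (prefer integral on I2)
β4 |J1  (J1: last free bond brings effort in)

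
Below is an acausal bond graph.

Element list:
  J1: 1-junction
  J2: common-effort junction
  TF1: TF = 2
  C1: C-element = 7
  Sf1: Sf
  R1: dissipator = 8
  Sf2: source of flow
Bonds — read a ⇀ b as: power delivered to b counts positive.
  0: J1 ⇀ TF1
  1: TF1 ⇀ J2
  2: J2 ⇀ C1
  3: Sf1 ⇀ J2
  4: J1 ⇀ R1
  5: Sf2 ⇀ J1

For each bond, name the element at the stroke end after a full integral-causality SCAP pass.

#0 →J1
#1 →TF1
#2 →J2
#3 →Sf1
#4 →J1
#5 →Sf2

b3 |Sf1  (source Sf1 imposes f)
b5 |Sf2  (Sf2 (Sf) sets flow on bond)
b0 |J1  (common-f at J1 fixed by 5)
b4 |J1  (J1: bond 5 brought flow, rest push out)
b1 |TF1  (TF TF1: opposite of bond 0)
b2 |J2  (closing 0-jn rule on J2)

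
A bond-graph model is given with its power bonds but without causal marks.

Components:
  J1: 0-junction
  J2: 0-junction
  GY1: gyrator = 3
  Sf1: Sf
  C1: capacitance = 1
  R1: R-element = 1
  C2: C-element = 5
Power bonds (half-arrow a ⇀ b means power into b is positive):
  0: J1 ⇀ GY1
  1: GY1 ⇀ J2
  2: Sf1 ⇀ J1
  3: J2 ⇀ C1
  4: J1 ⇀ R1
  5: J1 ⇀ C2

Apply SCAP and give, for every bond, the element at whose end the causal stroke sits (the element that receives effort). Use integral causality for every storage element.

bond 2 stroke→Sf1  (source Sf1 imposes f)
bond 3 stroke→J2  (C1 outputs effort q/C1)
bond 1 stroke→GY1  (J2 effort already set via bond 3)
bond 0 stroke→GY1  (through GY1, causality inverts; strokes same side of GY1)
bond 5 stroke→J1  (prefer integral on C2)
bond 4 stroke→R1  (J1: bond 5 brought effort, rest push out)

β0 stroke at GY1
β1 stroke at GY1
β2 stroke at Sf1
β3 stroke at J2
β4 stroke at R1
β5 stroke at J1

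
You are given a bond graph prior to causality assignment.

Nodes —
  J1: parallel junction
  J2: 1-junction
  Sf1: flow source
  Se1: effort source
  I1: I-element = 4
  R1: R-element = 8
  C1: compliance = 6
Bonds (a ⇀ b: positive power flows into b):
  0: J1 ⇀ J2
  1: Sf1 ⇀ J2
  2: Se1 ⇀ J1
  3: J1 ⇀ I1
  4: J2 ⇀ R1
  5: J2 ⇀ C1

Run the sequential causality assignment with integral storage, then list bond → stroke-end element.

b1 |Sf1  (source Sf1 imposes f)
b2 |J1  (Se1: effort source, stroke at far end)
b0 |J2  (common-e at J1 fixed by 2)
b3 |I1  (common-e at J1 fixed by 2)
b4 |J2  (1-jn J2 has f-setter on 1)
b5 |J2  (J2 flow already set via bond 1)

b0 stroke at J2
b1 stroke at Sf1
b2 stroke at J1
b3 stroke at I1
b4 stroke at J2
b5 stroke at J2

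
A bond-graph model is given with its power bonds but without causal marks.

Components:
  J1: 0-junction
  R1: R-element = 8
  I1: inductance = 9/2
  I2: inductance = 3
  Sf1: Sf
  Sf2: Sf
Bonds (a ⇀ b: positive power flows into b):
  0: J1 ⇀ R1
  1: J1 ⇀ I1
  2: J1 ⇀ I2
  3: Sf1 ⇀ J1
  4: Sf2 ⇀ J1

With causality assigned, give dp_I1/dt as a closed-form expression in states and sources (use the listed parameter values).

#3 →Sf1  (source Sf1 imposes f)
#4 →Sf2  (Sf2 (Sf) sets flow on bond)
#1 →I1  (prefer integral on I1)
#2 →I2  (I2 integral (f out))
#0 →J1  (J1 needs exactly one e-in)

dp_I1/dt = 8*F_Sf1 + 8*F_Sf2 - 16*p_I1/9 - 8*p_I2/3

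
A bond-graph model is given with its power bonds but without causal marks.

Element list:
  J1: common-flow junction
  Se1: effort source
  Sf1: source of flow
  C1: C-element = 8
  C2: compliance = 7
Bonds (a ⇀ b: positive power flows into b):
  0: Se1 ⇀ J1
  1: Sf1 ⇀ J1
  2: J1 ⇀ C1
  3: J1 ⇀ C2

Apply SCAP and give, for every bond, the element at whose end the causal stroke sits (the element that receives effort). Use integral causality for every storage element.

bond 0 →J1  (Se1 (Se) sets effort on bond)
bond 1 →Sf1  (source Sf1 imposes f)
bond 2 →J1  (J1 flow already set via bond 1)
bond 3 →J1  (1-jn J1 has f-setter on 1)

b0 |J1
b1 |Sf1
b2 |J1
b3 |J1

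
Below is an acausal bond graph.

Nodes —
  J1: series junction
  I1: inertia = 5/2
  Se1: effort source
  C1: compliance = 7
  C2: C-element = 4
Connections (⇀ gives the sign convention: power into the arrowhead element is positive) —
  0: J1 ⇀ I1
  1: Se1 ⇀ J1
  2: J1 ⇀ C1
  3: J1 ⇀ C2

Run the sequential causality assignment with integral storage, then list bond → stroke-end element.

b1 stroke→J1  (Se1 fixes effort; stroke away)
b0 stroke→I1  (prefer integral on I1)
b2 stroke→J1  (J1: bond 0 brought flow, rest push out)
b3 stroke→J1  (common-f at J1 fixed by 0)

β0 stroke→I1
β1 stroke→J1
β2 stroke→J1
β3 stroke→J1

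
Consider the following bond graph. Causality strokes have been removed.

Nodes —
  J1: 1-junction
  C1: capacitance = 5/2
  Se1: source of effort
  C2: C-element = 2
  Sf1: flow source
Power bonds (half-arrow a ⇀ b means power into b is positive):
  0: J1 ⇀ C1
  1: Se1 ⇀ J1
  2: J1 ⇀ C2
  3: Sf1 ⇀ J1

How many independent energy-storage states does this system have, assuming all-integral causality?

b1 |J1  (Se1 fixes effort; stroke away)
b3 |Sf1  (Sf1 (Sf) sets flow on bond)
b0 |J1  (common-f at J1 fixed by 3)
b2 |J1  (1-jn J1 has f-setter on 3)

2  (C1, C2 all integral)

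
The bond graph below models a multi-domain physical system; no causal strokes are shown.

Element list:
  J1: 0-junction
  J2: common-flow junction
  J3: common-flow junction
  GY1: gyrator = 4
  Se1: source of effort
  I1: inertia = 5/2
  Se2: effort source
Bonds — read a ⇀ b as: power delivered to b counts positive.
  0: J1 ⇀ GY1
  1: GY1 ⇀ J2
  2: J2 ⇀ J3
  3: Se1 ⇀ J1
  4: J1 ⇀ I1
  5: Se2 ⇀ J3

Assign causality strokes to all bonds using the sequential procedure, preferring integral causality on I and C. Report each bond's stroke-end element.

bond 0 |GY1
bond 1 |GY1
bond 2 |J2
bond 3 |J1
bond 4 |I1
bond 5 |J3

bond 3 stroke→J1  (source Se1 imposes e)
bond 5 stroke→J3  (Se2: effort source, stroke at far end)
bond 0 stroke→GY1  (0-jn J1 has e-setter on 3)
bond 4 stroke→I1  (J1 effort already set via bond 3)
bond 2 stroke→J2  (J3 needs exactly one f-in)
bond 1 stroke→GY1  (GY1 both-in/both-out from 0)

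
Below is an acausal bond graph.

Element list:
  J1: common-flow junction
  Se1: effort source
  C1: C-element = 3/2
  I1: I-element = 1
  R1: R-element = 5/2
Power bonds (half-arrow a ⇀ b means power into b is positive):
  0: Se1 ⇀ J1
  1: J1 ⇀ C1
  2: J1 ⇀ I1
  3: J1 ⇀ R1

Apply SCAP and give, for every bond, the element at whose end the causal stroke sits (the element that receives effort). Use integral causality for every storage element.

#0 stroke at J1
#1 stroke at J1
#2 stroke at I1
#3 stroke at J1

#0 stroke→J1  (Se1 fixes effort; stroke away)
#1 stroke→J1  (prefer integral on C1)
#2 stroke→I1  (I1 outputs flow p/I1)
#3 stroke→J1  (J1 flow already set via bond 2)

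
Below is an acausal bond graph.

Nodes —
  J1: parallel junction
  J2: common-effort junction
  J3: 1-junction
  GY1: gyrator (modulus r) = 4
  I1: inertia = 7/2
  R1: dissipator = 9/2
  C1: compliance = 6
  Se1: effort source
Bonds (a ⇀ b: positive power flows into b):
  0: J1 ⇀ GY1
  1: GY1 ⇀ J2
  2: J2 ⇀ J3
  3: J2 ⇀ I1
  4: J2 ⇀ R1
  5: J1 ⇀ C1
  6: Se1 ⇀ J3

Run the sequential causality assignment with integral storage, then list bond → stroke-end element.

b0 stroke→GY1
b1 stroke→GY1
b2 stroke→J2
b3 stroke→I1
b4 stroke→R1
b5 stroke→J1
b6 stroke→J3

b6 |J3  (Se1 fixes effort; stroke away)
b2 |J2  (J3 needs exactly one f-in)
b1 |GY1  (0-jn J2 has e-setter on 2)
b3 |I1  (J2 effort already set via bond 2)
b4 |R1  (J2: bond 2 brought effort, rest push out)
b0 |GY1  (GY1 both-in/both-out from 1)
b5 |J1  (closing 0-jn rule on J1)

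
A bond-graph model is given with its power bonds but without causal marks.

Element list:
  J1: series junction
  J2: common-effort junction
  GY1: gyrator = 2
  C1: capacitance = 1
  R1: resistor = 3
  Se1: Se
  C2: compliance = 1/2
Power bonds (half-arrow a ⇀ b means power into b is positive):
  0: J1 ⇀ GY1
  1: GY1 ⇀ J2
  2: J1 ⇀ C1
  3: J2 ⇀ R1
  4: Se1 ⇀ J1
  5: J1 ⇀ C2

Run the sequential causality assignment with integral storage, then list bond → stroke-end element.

β0 →GY1
β1 →GY1
β2 →J1
β3 →J2
β4 →J1
β5 →J1

b4 →J1  (Se1: effort source, stroke at far end)
b2 →J1  (C1: C, integral causality)
b5 →J1  (C2 outputs effort q/C2)
b0 →GY1  (J1: last free bond brings flow in)
b1 →GY1  (GY GY1: same side as bond 0)
b3 →J2  (J2 needs exactly one e-in)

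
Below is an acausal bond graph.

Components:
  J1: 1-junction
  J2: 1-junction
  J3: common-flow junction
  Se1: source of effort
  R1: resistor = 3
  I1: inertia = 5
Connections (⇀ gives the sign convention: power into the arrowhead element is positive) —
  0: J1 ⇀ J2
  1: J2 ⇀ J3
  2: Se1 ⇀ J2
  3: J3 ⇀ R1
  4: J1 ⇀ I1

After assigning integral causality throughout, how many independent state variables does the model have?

1  (I1 all integral)

#2 stroke→J2  (Se1: effort source, stroke at far end)
#4 stroke→I1  (I1: I, integral causality)
#0 stroke→J1  (common-f at J1 fixed by 4)
#1 stroke→J2  (J2 flow already set via bond 0)
#3 stroke→J3  (J3: bond 1 brought flow, rest push out)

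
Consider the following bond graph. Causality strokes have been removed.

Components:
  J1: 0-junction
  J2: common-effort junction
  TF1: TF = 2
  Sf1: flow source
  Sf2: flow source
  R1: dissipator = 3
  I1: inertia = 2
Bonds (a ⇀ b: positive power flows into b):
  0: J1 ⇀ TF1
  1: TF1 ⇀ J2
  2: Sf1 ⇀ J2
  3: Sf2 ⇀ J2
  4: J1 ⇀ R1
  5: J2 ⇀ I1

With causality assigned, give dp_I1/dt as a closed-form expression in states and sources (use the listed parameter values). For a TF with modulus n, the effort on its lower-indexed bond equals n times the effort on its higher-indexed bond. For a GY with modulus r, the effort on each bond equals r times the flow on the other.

#2 stroke at Sf1  (Sf1: flow source, stroke at near end)
#3 stroke at Sf2  (source Sf2 imposes f)
#5 stroke at I1  (I1 integral (f out))
#1 stroke at J2  (closing 0-jn rule on J2)
#0 stroke at TF1  (TF1: transformer flips bond 1)
#4 stroke at J1  (J1: last free bond brings effort in)

dp_I1/dt = 3*F_Sf1/4 + 3*F_Sf2/4 - 3*p_I1/8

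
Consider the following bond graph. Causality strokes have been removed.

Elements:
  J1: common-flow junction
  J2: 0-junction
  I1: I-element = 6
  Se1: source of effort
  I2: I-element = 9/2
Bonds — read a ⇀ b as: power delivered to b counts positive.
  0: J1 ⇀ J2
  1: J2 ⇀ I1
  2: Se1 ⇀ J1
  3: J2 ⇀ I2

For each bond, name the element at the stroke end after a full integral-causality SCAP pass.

β0 stroke at J2
β1 stroke at I1
β2 stroke at J1
β3 stroke at I2

#2 |J1  (source Se1 imposes e)
#0 |J2  (J1 needs exactly one f-in)
#1 |I1  (J2 effort already set via bond 0)
#3 |I2  (J2: bond 0 brought effort, rest push out)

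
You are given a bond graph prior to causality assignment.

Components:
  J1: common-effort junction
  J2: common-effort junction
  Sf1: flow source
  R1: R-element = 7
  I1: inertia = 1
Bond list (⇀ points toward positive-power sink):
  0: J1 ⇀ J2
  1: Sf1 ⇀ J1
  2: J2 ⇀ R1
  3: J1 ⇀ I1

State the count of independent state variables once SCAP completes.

1  (I1 all integral)

b1 |Sf1  (Sf1: flow source, stroke at near end)
b3 |I1  (prefer integral on I1)
b0 |J1  (J1: last free bond brings effort in)
b2 |J2  (J2: last free bond brings effort in)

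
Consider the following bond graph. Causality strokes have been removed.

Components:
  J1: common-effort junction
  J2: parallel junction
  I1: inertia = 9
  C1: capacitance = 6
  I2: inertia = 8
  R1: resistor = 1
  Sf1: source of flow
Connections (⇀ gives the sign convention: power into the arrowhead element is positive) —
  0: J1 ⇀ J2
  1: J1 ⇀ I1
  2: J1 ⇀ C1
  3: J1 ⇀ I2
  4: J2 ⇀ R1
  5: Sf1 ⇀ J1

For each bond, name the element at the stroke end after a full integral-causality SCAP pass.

β5 stroke→Sf1  (source Sf1 imposes f)
β1 stroke→I1  (I1: I, integral causality)
β2 stroke→J1  (C1: C, integral causality)
β0 stroke→J2  (J1: bond 2 brought effort, rest push out)
β3 stroke→I2  (J1 effort already set via bond 2)
β4 stroke→R1  (J2: bond 0 brought effort, rest push out)

#0 stroke→J2
#1 stroke→I1
#2 stroke→J1
#3 stroke→I2
#4 stroke→R1
#5 stroke→Sf1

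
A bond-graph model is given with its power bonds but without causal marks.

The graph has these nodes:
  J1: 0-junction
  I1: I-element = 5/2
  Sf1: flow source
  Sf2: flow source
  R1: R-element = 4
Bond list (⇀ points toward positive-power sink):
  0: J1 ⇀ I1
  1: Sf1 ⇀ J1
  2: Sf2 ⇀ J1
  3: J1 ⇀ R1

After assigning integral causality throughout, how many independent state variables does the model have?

bond 1 →Sf1  (Sf1 fixes flow; stroke at Sf1)
bond 2 →Sf2  (source Sf2 imposes f)
bond 0 →I1  (I1: I, integral causality)
bond 3 →J1  (only one effort-in slot at J1)

1  (I1 all integral)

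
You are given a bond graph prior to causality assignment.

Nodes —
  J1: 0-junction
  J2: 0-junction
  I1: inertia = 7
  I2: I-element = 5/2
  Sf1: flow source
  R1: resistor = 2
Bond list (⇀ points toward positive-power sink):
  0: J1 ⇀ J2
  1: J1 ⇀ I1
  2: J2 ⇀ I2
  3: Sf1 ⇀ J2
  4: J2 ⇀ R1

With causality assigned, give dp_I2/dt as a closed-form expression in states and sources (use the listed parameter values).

dp_I2/dt = 2*F_Sf1 - 2*p_I1/7 - 4*p_I2/5

#3 →Sf1  (Sf1 (Sf) sets flow on bond)
#1 →I1  (I1 outputs flow p/I1)
#0 →J1  (J1 needs exactly one e-in)
#2 →I2  (prefer integral on I2)
#4 →J2  (J2 needs exactly one e-in)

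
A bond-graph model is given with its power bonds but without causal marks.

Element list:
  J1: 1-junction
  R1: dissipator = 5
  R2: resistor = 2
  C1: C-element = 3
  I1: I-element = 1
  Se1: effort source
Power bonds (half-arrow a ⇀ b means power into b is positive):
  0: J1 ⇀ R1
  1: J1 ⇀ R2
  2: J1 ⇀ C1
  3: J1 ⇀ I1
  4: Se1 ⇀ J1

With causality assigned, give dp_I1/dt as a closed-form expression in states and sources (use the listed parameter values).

dp_I1/dt = E_Se1 - 7*p_I1 - q_C1/3

β4 stroke at J1  (Se1: effort source, stroke at far end)
β2 stroke at J1  (C1 outputs effort q/C1)
β3 stroke at I1  (prefer integral on I1)
β0 stroke at J1  (1-jn J1 has f-setter on 3)
β1 stroke at J1  (1-jn J1 has f-setter on 3)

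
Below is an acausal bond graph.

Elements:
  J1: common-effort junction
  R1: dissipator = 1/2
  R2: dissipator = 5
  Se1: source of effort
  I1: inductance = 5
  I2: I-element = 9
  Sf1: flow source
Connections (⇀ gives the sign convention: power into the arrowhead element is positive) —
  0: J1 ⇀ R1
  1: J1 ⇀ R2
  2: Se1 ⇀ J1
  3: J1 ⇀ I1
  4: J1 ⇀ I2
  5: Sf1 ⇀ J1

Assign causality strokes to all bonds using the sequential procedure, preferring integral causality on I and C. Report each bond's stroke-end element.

β0 |R1
β1 |R2
β2 |J1
β3 |I1
β4 |I2
β5 |Sf1

b2 stroke→J1  (Se1 fixes effort; stroke away)
b5 stroke→Sf1  (Sf1 (Sf) sets flow on bond)
b0 stroke→R1  (0-jn J1 has e-setter on 2)
b1 stroke→R2  (0-jn J1 has e-setter on 2)
b3 stroke→I1  (common-e at J1 fixed by 2)
b4 stroke→I2  (0-jn J1 has e-setter on 2)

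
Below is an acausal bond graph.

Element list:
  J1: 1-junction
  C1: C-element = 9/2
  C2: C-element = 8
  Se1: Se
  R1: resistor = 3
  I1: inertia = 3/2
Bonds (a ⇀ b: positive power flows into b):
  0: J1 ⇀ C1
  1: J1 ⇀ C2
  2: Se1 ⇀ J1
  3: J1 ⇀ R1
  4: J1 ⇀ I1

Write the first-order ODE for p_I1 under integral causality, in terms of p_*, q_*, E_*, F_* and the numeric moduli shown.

dp_I1/dt = E_Se1 - 2*p_I1 - 2*q_C1/9 - q_C2/8

#2 |J1  (Se1: effort source, stroke at far end)
#0 |J1  (C1 integral (e out))
#1 |J1  (C2: C, integral causality)
#4 |I1  (I1: I, integral causality)
#3 |J1  (J1 flow already set via bond 4)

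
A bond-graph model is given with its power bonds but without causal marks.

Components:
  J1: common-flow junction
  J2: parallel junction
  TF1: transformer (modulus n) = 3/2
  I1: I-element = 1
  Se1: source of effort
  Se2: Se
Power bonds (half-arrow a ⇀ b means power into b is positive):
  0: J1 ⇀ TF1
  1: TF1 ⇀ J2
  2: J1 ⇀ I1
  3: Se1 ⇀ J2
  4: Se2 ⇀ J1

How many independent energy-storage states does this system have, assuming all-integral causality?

1  (I1 all integral)

bond 3 →J2  (Se1 (Se) sets effort on bond)
bond 4 →J1  (Se2 (Se) sets effort on bond)
bond 1 →TF1  (J2 effort already set via bond 3)
bond 0 →J1  (through TF1, causality passes straight; one stroke at TF1)
bond 2 →I1  (J1: last free bond brings flow in)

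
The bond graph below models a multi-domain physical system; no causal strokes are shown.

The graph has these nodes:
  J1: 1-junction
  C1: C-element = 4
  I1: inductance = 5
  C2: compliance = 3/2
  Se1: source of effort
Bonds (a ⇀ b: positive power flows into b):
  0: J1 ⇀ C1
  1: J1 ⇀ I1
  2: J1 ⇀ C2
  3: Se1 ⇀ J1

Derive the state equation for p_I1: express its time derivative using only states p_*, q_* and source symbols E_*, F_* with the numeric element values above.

dp_I1/dt = E_Se1 - q_C1/4 - 2*q_C2/3

β3 stroke→J1  (source Se1 imposes e)
β0 stroke→J1  (C1: C, integral causality)
β1 stroke→I1  (I1 integral (f out))
β2 stroke→J1  (J1: bond 1 brought flow, rest push out)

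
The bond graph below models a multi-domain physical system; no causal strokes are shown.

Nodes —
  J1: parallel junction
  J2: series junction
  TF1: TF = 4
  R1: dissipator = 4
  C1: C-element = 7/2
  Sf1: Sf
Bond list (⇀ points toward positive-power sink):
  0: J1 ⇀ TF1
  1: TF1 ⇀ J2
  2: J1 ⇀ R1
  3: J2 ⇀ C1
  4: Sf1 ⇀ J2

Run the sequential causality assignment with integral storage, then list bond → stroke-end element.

b0 stroke→TF1
b1 stroke→J2
b2 stroke→J1
b3 stroke→J2
b4 stroke→Sf1

bond 4 stroke→Sf1  (source Sf1 imposes f)
bond 1 stroke→J2  (J2: bond 4 brought flow, rest push out)
bond 3 stroke→J2  (J2: bond 4 brought flow, rest push out)
bond 0 stroke→TF1  (through TF1, causality passes straight; one stroke at TF1)
bond 2 stroke→J1  (only one effort-in slot at J1)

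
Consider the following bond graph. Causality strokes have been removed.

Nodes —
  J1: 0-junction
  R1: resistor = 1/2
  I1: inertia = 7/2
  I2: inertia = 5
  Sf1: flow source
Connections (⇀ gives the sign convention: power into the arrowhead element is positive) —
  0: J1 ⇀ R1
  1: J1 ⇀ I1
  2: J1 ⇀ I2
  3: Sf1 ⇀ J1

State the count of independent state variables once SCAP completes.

β3 stroke at Sf1  (Sf1: flow source, stroke at near end)
β1 stroke at I1  (I1 integral (f out))
β2 stroke at I2  (I2 outputs flow p/I2)
β0 stroke at J1  (only one effort-in slot at J1)

2  (I1, I2 all integral)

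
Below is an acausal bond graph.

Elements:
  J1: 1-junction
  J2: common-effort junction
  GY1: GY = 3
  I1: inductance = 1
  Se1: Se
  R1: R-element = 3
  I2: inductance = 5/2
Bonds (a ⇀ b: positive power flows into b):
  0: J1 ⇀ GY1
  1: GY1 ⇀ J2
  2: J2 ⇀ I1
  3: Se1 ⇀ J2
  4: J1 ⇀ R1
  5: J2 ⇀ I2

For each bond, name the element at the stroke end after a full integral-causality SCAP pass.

β0 →GY1
β1 →GY1
β2 →I1
β3 →J2
β4 →J1
β5 →I2

β3 stroke at J2  (Se1 (Se) sets effort on bond)
β1 stroke at GY1  (0-jn J2 has e-setter on 3)
β2 stroke at I1  (0-jn J2 has e-setter on 3)
β5 stroke at I2  (J2: bond 3 brought effort, rest push out)
β0 stroke at GY1  (GY1 both-in/both-out from 1)
β4 stroke at J1  (J1: bond 0 brought flow, rest push out)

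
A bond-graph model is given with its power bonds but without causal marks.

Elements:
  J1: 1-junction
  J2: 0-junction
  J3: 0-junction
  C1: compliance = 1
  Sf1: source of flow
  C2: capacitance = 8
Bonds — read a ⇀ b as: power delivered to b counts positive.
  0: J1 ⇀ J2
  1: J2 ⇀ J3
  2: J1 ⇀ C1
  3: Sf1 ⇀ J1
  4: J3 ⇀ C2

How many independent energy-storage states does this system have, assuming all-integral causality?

β3 →Sf1  (Sf1 (Sf) sets flow on bond)
β0 →J1  (common-f at J1 fixed by 3)
β2 →J1  (common-f at J1 fixed by 3)
β1 →J2  (J2: last free bond brings effort in)
β4 →J3  (only one effort-in slot at J3)

2  (C1, C2 all integral)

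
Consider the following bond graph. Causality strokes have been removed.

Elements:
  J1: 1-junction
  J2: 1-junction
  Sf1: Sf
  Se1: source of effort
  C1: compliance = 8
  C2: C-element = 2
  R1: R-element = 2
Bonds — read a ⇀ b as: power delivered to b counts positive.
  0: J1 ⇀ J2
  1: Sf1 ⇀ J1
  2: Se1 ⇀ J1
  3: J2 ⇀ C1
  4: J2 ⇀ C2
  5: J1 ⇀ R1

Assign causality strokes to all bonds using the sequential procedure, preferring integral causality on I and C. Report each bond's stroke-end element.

bond 0 stroke→J1
bond 1 stroke→Sf1
bond 2 stroke→J1
bond 3 stroke→J2
bond 4 stroke→J2
bond 5 stroke→J1

β1 |Sf1  (Sf1: flow source, stroke at near end)
β2 |J1  (source Se1 imposes e)
β0 |J1  (J1 flow already set via bond 1)
β5 |J1  (J1: bond 1 brought flow, rest push out)
β3 |J2  (J2 flow already set via bond 0)
β4 |J2  (J2: bond 0 brought flow, rest push out)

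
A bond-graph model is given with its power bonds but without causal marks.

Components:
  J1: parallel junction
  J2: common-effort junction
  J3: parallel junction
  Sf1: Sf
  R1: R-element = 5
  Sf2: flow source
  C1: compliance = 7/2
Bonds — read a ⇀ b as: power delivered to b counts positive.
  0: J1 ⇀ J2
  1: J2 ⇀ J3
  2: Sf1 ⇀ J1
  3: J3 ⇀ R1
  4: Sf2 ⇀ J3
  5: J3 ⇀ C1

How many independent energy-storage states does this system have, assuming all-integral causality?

bond 2 |Sf1  (Sf1 fixes flow; stroke at Sf1)
bond 4 |Sf2  (Sf2: flow source, stroke at near end)
bond 0 |J1  (only one effort-in slot at J1)
bond 1 |J2  (J2: last free bond brings effort in)
bond 5 |J3  (C1 outputs effort q/C1)
bond 3 |R1  (common-e at J3 fixed by 5)

1  (C1 all integral)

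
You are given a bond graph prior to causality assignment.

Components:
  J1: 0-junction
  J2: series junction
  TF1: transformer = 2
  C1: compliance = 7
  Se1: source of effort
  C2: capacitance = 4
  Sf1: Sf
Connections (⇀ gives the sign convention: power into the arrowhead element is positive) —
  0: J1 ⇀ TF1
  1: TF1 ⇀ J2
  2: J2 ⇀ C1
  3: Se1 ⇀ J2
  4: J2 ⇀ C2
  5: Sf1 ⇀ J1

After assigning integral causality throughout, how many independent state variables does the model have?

2  (C1, C2 all integral)

β3 |J2  (source Se1 imposes e)
β5 |Sf1  (Sf1 fixes flow; stroke at Sf1)
β0 |J1  (J1: last free bond brings effort in)
β1 |TF1  (TF1 one-in-one-out from 0)
β2 |J2  (common-f at J2 fixed by 1)
β4 |J2  (J2: bond 1 brought flow, rest push out)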